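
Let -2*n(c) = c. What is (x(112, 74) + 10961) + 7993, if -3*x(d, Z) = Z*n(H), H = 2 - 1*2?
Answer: 18954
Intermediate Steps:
H = 0 (H = 2 - 2 = 0)
n(c) = -c/2
x(d, Z) = 0 (x(d, Z) = -Z*(-½*0)/3 = -Z*0/3 = -⅓*0 = 0)
(x(112, 74) + 10961) + 7993 = (0 + 10961) + 7993 = 10961 + 7993 = 18954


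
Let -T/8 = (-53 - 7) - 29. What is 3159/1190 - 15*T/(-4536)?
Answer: 160943/32130 ≈ 5.0091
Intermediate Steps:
T = 712 (T = -8*((-53 - 7) - 29) = -8*(-60 - 29) = -8*(-89) = 712)
3159/1190 - 15*T/(-4536) = 3159/1190 - 15*712/(-4536) = 3159*(1/1190) - 10680*(-1/4536) = 3159/1190 + 445/189 = 160943/32130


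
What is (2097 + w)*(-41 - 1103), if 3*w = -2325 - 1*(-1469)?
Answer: -6217640/3 ≈ -2.0725e+6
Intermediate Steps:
w = -856/3 (w = (-2325 - 1*(-1469))/3 = (-2325 + 1469)/3 = (⅓)*(-856) = -856/3 ≈ -285.33)
(2097 + w)*(-41 - 1103) = (2097 - 856/3)*(-41 - 1103) = (5435/3)*(-1144) = -6217640/3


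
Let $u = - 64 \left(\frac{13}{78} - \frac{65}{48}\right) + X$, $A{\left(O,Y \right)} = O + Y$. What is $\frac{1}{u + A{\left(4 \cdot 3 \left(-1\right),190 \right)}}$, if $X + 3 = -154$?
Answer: $\frac{1}{97} \approx 0.010309$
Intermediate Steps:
$X = -157$ ($X = -3 - 154 = -157$)
$u = -81$ ($u = - 64 \left(\frac{13}{78} - \frac{65}{48}\right) - 157 = - 64 \left(13 \cdot \frac{1}{78} - \frac{65}{48}\right) - 157 = - 64 \left(\frac{1}{6} - \frac{65}{48}\right) - 157 = \left(-64\right) \left(- \frac{19}{16}\right) - 157 = 76 - 157 = -81$)
$\frac{1}{u + A{\left(4 \cdot 3 \left(-1\right),190 \right)}} = \frac{1}{-81 + \left(4 \cdot 3 \left(-1\right) + 190\right)} = \frac{1}{-81 + \left(12 \left(-1\right) + 190\right)} = \frac{1}{-81 + \left(-12 + 190\right)} = \frac{1}{-81 + 178} = \frac{1}{97}$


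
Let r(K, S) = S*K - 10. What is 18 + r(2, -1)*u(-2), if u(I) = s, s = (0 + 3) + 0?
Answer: -18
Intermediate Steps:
r(K, S) = -10 + K*S (r(K, S) = K*S - 10 = -10 + K*S)
s = 3 (s = 3 + 0 = 3)
u(I) = 3
18 + r(2, -1)*u(-2) = 18 + (-10 + 2*(-1))*3 = 18 + (-10 - 2)*3 = 18 - 12*3 = 18 - 36 = -18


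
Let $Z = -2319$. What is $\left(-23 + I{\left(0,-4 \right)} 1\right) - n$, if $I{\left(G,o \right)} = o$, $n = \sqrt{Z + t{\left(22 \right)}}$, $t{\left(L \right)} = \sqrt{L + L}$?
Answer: $-27 - i \sqrt{2319 - 2 \sqrt{11}} \approx -27.0 - 48.087 i$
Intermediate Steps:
$t{\left(L \right)} = \sqrt{2} \sqrt{L}$ ($t{\left(L \right)} = \sqrt{2 L} = \sqrt{2} \sqrt{L}$)
$n = \sqrt{-2319 + 2 \sqrt{11}}$ ($n = \sqrt{-2319 + \sqrt{2} \sqrt{22}} = \sqrt{-2319 + 2 \sqrt{11}} \approx 48.087 i$)
$\left(-23 + I{\left(0,-4 \right)} 1\right) - n = \left(-23 - 4\right) - \sqrt{-2319 + 2 \sqrt{11}} = -27 - \sqrt{-2319 + 2 \sqrt{11}}$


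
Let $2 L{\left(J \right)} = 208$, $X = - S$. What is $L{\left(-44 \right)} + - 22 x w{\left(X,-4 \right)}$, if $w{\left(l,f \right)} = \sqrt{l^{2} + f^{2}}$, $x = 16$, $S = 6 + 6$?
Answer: $104 - 1408 \sqrt{10} \approx -4348.5$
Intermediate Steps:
$S = 12$
$X = -12$ ($X = \left(-1\right) 12 = -12$)
$w{\left(l,f \right)} = \sqrt{f^{2} + l^{2}}$
$L{\left(J \right)} = 104$ ($L{\left(J \right)} = \frac{1}{2} \cdot 208 = 104$)
$L{\left(-44 \right)} + - 22 x w{\left(X,-4 \right)} = 104 + \left(-22\right) 16 \sqrt{\left(-4\right)^{2} + \left(-12\right)^{2}} = 104 - 352 \sqrt{16 + 144} = 104 - 352 \sqrt{160} = 104 - 352 \cdot 4 \sqrt{10} = 104 - 1408 \sqrt{10}$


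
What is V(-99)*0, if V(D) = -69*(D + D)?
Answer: 0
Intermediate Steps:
V(D) = -138*D
V(-99)*0 = -138*(-99)*0 = 13662*0 = 0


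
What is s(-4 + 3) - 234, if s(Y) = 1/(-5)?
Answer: -1171/5 ≈ -234.20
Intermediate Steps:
s(Y) = -1/5
s(-4 + 3) - 234 = -1/5 - 234 = -1171/5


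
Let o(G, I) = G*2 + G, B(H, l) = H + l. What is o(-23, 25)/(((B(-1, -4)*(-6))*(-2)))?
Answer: 23/20 ≈ 1.1500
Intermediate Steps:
o(G, I) = 3*G (o(G, I) = 2*G + G = 3*G)
o(-23, 25)/(((B(-1, -4)*(-6))*(-2))) = (3*(-23))/((((-1 - 4)*(-6))*(-2))) = -69/(-5*(-6)*(-2)) = -69/(30*(-2)) = -69/(-60) = -69*(-1/60) = 23/20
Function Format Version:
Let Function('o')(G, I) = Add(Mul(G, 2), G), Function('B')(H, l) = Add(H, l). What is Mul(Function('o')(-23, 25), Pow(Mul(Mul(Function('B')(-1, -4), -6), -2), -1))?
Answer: Rational(23, 20) ≈ 1.1500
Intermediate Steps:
Function('o')(G, I) = Mul(3, G) (Function('o')(G, I) = Add(Mul(2, G), G) = Mul(3, G))
Mul(Function('o')(-23, 25), Pow(Mul(Mul(Function('B')(-1, -4), -6), -2), -1)) = Mul(Mul(3, -23), Pow(Mul(Mul(Add(-1, -4), -6), -2), -1)) = Mul(-69, Pow(Mul(Mul(-5, -6), -2), -1)) = Mul(-69, Pow(Mul(30, -2), -1)) = Mul(-69, Pow(-60, -1)) = Mul(-69, Rational(-1, 60)) = Rational(23, 20)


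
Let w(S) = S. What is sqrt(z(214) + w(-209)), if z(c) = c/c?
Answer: 4*I*sqrt(13) ≈ 14.422*I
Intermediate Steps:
z(c) = 1
sqrt(z(214) + w(-209)) = sqrt(1 - 209) = sqrt(-208) = 4*I*sqrt(13)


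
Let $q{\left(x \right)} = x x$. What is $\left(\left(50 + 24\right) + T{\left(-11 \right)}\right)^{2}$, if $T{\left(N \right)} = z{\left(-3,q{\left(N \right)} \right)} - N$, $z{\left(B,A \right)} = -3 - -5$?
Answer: $7569$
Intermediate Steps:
$q{\left(x \right)} = x^{2}$
$z{\left(B,A \right)} = 2$ ($z{\left(B,A \right)} = -3 + 5 = 2$)
$T{\left(N \right)} = 2 - N$
$\left(\left(50 + 24\right) + T{\left(-11 \right)}\right)^{2} = \left(\left(50 + 24\right) + \left(2 - -11\right)\right)^{2} = \left(74 + \left(2 + 11\right)\right)^{2} = \left(74 + 13\right)^{2} = 87^{2} = 7569$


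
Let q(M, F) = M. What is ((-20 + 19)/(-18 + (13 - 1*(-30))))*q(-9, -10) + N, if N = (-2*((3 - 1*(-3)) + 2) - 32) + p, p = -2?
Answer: -1241/25 ≈ -49.640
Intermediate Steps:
N = -50 (N = (-2*((3 - 1*(-3)) + 2) - 32) - 2 = (-2*((3 + 3) + 2) - 32) - 2 = (-2*(6 + 2) - 32) - 2 = (-2*8 - 32) - 2 = (-16 - 32) - 2 = -48 - 2 = -50)
((-20 + 19)/(-18 + (13 - 1*(-30))))*q(-9, -10) + N = ((-20 + 19)/(-18 + (13 - 1*(-30))))*(-9) - 50 = -1/(-18 + (13 + 30))*(-9) - 50 = -1/(-18 + 43)*(-9) - 50 = -1/25*(-9) - 50 = 9/25 - 50 = -1241/25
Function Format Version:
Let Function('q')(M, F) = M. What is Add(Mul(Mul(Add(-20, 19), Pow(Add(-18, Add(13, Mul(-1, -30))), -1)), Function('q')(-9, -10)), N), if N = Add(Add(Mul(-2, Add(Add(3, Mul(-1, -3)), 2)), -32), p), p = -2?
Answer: Rational(-1241, 25) ≈ -49.640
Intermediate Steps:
N = -50 (N = Add(Add(Mul(-2, Add(Add(3, Mul(-1, -3)), 2)), -32), -2) = Add(Add(Mul(-2, Add(Add(3, 3), 2)), -32), -2) = Add(Add(Mul(-2, Add(6, 2)), -32), -2) = Add(Add(Mul(-2, 8), -32), -2) = Add(Add(-16, -32), -2) = Add(-48, -2) = -50)
Add(Mul(Mul(Add(-20, 19), Pow(Add(-18, Add(13, Mul(-1, -30))), -1)), Function('q')(-9, -10)), N) = Add(Mul(Mul(Add(-20, 19), Pow(Add(-18, Add(13, Mul(-1, -30))), -1)), -9), -50) = Add(Mul(Mul(-1, Pow(Add(-18, Add(13, 30)), -1)), -9), -50) = Add(Mul(Mul(-1, Pow(Add(-18, 43), -1)), -9), -50) = Add(Mul(Mul(-1, Pow(25, -1)), -9), -50) = Add(Mul(Mul(-1, Rational(1, 25)), -9), -50) = Add(Mul(Rational(-1, 25), -9), -50) = Add(Rational(9, 25), -50) = Rational(-1241, 25)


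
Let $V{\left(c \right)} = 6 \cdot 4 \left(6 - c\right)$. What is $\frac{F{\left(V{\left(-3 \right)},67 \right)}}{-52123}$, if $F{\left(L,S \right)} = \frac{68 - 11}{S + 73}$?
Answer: $- \frac{57}{7297220} \approx -7.8112 \cdot 10^{-6}$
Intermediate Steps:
$V{\left(c \right)} = 144 - 24 c$ ($V{\left(c \right)} = 24 \left(6 - c\right) = 144 - 24 c$)
$F{\left(L,S \right)} = \frac{57}{73 + S}$
$\frac{F{\left(V{\left(-3 \right)},67 \right)}}{-52123} = \frac{57 \frac{1}{73 + 67}}{-52123} = \frac{57}{140} \left(- \frac{1}{52123}\right) = - \frac{57}{7297220}$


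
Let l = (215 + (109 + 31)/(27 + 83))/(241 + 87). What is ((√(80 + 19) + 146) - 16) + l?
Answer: 471419/3608 + 3*√11 ≈ 140.61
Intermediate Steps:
l = 2379/3608 (l = (215 + 140/110)/328 = (215 + 140*(1/110))*(1/328) = (215 + 14/11)*(1/328) = (2379/11)*(1/328) = 2379/3608 ≈ 0.65937)
((√(80 + 19) + 146) - 16) + l = ((√(80 + 19) + 146) - 16) + 2379/3608 = ((√99 + 146) - 16) + 2379/3608 = ((3*√11 + 146) - 16) + 2379/3608 = ((146 + 3*√11) - 16) + 2379/3608 = (130 + 3*√11) + 2379/3608 = 471419/3608 + 3*√11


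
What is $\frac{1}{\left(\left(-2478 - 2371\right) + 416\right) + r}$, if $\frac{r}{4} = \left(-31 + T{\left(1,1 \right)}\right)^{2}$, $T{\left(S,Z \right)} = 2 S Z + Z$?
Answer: $- \frac{1}{1297} \approx -0.00077101$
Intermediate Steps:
$T{\left(S,Z \right)} = Z + 2 S Z$ ($T{\left(S,Z \right)} = 2 S Z + Z = Z + 2 S Z$)
$r = 3136$ ($r = 4 \left(-31 + 1 \left(1 + 2 \cdot 1\right)\right)^{2} = 4 \left(-31 + 1 \left(1 + 2\right)\right)^{2} = 4 \left(-31 + 1 \cdot 3\right)^{2} = 4 \left(-31 + 3\right)^{2} = 4 \left(-28\right)^{2} = 4 \cdot 784 = 3136$)
$\frac{1}{\left(\left(-2478 - 2371\right) + 416\right) + r} = \frac{1}{\left(\left(-2478 - 2371\right) + 416\right) + 3136} = \frac{1}{\left(-4849 + 416\right) + 3136} = \frac{1}{-4433 + 3136} = \frac{1}{-1297} = - \frac{1}{1297}$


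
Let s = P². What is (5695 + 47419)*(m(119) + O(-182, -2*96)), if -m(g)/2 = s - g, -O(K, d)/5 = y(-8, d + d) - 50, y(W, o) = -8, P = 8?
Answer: 21245600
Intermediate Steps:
s = 64 (s = 8² = 64)
O(K, d) = 290 (O(K, d) = -5*(-8 - 50) = -5*(-58) = 290)
m(g) = -128 + 2*g (m(g) = -2*(64 - g) = -128 + 2*g)
(5695 + 47419)*(m(119) + O(-182, -2*96)) = (5695 + 47419)*((-128 + 2*119) + 290) = 53114*((-128 + 238) + 290) = 53114*(110 + 290) = 53114*400 = 21245600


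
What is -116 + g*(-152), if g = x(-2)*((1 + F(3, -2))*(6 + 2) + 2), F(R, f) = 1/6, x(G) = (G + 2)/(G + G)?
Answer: -116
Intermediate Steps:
x(G) = (2 + G)/(2*G) (x(G) = (2 + G)/((2*G)) = (2 + G)*(1/(2*G)) = (2 + G)/(2*G))
F(R, f) = ⅙
g = 0 (g = ((½)*(2 - 2)/(-2))*((1 + ⅙)*(6 + 2) + 2) = ((½)*(-½)*0)*((7/6)*8 + 2) = 0*(28/3 + 2) = 0*(34/3) = 0)
-116 + g*(-152) = -116 + 0*(-152) = -116 + 0 = -116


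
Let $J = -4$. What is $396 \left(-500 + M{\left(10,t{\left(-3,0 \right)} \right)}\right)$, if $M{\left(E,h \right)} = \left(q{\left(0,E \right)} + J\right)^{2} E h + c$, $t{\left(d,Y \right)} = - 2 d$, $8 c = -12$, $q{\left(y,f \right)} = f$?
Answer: $656766$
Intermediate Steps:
$c = - \frac{3}{2}$ ($c = \frac{1}{8} \left(-12\right) = - \frac{3}{2} \approx -1.5$)
$M{\left(E,h \right)} = - \frac{3}{2} + E h \left(-4 + E\right)^{2}$ ($M{\left(E,h \right)} = \left(E - 4\right)^{2} E h - \frac{3}{2} = \left(-4 + E\right)^{2} E h - \frac{3}{2} = E \left(-4 + E\right)^{2} h - \frac{3}{2} = E h \left(-4 + E\right)^{2} - \frac{3}{2} = - \frac{3}{2} + E h \left(-4 + E\right)^{2}$)
$396 \left(-500 + M{\left(10,t{\left(-3,0 \right)} \right)}\right) = 396 \left(-500 - \left(\frac{3}{2} - 10 \left(\left(-2\right) \left(-3\right)\right) \left(-4 + 10\right)^{2}\right)\right) = 396 \left(-500 - \left(\frac{3}{2} - 60 \cdot 6^{2}\right)\right) = 396 \left(-500 - \left(\frac{3}{2} - 2160\right)\right) = 396 \left(-500 + \left(- \frac{3}{2} + 2160\right)\right) = 396 \left(-500 + \frac{4317}{2}\right) = 396 \cdot \frac{3317}{2} = 656766$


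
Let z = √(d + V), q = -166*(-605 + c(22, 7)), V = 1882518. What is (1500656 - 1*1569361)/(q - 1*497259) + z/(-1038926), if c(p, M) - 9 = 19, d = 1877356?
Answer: 68705/401477 - √3759874/1038926 ≈ 0.16926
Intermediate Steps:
c(p, M) = 28 (c(p, M) = 9 + 19 = 28)
q = 95782 (q = -166*(-605 + 28) = -166*(-577) = 95782)
z = √3759874 (z = √(1877356 + 1882518) = √3759874 ≈ 1939.0)
(1500656 - 1*1569361)/(q - 1*497259) + z/(-1038926) = (1500656 - 1*1569361)/(95782 - 1*497259) + √3759874/(-1038926) = (1500656 - 1569361)/(95782 - 497259) + √3759874*(-1/1038926) = -68705/(-401477) - √3759874/1038926 = -68705*(-1/401477) - √3759874/1038926 = 68705/401477 - √3759874/1038926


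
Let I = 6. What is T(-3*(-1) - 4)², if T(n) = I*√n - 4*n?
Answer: -20 + 48*I ≈ -20.0 + 48.0*I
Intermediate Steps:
T(n) = -4*n + 6*√n (T(n) = 6*√n - 4*n = -4*n + 6*√n)
T(-3*(-1) - 4)² = (-4*(-3*(-1) - 4) + 6*√(-3*(-1) - 4))² = (-4*(3 - 4) + 6*√(3 - 4))² = (-4*(-1) + 6*√(-1))² = (4 + 6*I)²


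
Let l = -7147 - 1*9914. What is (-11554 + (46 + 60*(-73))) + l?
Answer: -32949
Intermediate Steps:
l = -17061 (l = -7147 - 9914 = -17061)
(-11554 + (46 + 60*(-73))) + l = (-11554 + (46 + 60*(-73))) - 17061 = (-11554 + (46 - 4380)) - 17061 = (-11554 - 4334) - 17061 = -15888 - 17061 = -32949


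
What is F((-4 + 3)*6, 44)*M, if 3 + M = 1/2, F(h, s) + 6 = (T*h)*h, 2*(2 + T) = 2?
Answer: 105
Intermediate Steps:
T = -1 (T = -2 + (1/2)*2 = -2 + 1 = -1)
F(h, s) = -6 - h**2 (F(h, s) = -6 + (-h)*h = -6 - h**2)
M = -5/2 (M = -3 + 1/2 = -5/2 ≈ -2.5000)
F((-4 + 3)*6, 44)*M = (-6 - ((-4 + 3)*6)**2)*(-5/2) = (-6 - (-1*6)**2)*(-5/2) = (-6 - 1*(-6)**2)*(-5/2) = (-6 - 1*36)*(-5/2) = (-6 - 36)*(-5/2) = -42*(-5/2) = 105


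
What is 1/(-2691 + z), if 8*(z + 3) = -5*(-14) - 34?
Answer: -2/5379 ≈ -0.00037182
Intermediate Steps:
z = 3/2 (z = -3 + (-5*(-14) - 34)/8 = -3 + (70 - 34)/8 = -3 + (1/8)*36 = -3 + 9/2 = 3/2 ≈ 1.5000)
1/(-2691 + z) = 1/(-2691 + 3/2) = 1/(-5379/2) = -2/5379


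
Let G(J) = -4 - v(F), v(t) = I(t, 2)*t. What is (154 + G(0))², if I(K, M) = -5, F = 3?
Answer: 27225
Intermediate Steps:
v(t) = -5*t
G(J) = 11 (G(J) = -4 - (-5)*3 = -4 - 1*(-15) = -4 + 15 = 11)
(154 + G(0))² = (154 + 11)² = 165² = 27225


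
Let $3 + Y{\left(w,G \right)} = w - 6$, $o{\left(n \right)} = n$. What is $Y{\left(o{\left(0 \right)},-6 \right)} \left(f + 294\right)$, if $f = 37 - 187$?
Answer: $-1296$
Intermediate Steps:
$f = -150$
$Y{\left(w,G \right)} = -9 + w$ ($Y{\left(w,G \right)} = -3 + \left(w - 6\right) = -3 + \left(-6 + w\right) = -9 + w$)
$Y{\left(o{\left(0 \right)},-6 \right)} \left(f + 294\right) = \left(-9 + 0\right) \left(-150 + 294\right) = \left(-9\right) 144 = -1296$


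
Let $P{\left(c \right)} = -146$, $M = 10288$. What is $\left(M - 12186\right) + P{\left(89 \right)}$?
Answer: $-2044$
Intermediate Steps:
$\left(M - 12186\right) + P{\left(89 \right)} = \left(10288 - 12186\right) - 146 = -1898 - 146 = -2044$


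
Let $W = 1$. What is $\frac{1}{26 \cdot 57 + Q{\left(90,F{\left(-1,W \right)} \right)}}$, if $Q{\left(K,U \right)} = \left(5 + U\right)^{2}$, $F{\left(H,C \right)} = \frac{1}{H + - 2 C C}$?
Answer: $\frac{9}{13534} \approx 0.00066499$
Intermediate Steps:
$F{\left(H,C \right)} = \frac{1}{H - 2 C^{2}}$
$\frac{1}{26 \cdot 57 + Q{\left(90,F{\left(-1,W \right)} \right)}} = \frac{1}{26 \cdot 57 + \left(5 - \frac{1}{\left(-1\right) \left(-1\right) + 2 \cdot 1^{2}}\right)^{2}} = \frac{1}{1482 + \left(5 - \frac{1}{1 + 2 \cdot 1}\right)^{2}} = \frac{1}{1482 + \left(5 - \frac{1}{1 + 2}\right)^{2}} = \frac{1}{1482 + \left(5 - \frac{1}{3}\right)^{2}} = \frac{1}{1482 + \left(\frac{14}{3}\right)^{2}} = \frac{1}{1482 + \frac{196}{9}} = \frac{1}{\frac{13534}{9}} = \frac{9}{13534}$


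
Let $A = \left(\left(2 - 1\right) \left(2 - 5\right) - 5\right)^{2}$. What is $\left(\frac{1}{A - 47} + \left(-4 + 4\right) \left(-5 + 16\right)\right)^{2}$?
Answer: $\frac{1}{289} \approx 0.0034602$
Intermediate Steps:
$A = 64$ ($A = \left(1 \left(-3\right) - 5\right)^{2} = \left(-3 - 5\right)^{2} = \left(-8\right)^{2} = 64$)
$\left(\frac{1}{A - 47} + \left(-4 + 4\right) \left(-5 + 16\right)\right)^{2} = \left(\frac{1}{64 - 47} + \left(-4 + 4\right) \left(-5 + 16\right)\right)^{2} = \left(\frac{1}{17} + 0 \cdot 11\right)^{2} = \left(\frac{1}{17} + 0\right)^{2} = \left(\frac{1}{17}\right)^{2} = \frac{1}{289}$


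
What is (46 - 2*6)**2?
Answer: 1156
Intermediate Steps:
(46 - 2*6)**2 = (46 - 12)**2 = 34**2 = 1156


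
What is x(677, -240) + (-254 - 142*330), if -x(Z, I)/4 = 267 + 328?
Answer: -49494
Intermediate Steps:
x(Z, I) = -2380 (x(Z, I) = -4*(267 + 328) = -4*595 = -2380)
x(677, -240) + (-254 - 142*330) = -2380 + (-254 - 142*330) = -2380 + (-254 - 46860) = -2380 - 47114 = -49494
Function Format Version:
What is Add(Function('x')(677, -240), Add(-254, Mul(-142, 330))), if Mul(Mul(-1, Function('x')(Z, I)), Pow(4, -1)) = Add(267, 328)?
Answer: -49494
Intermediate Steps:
Function('x')(Z, I) = -2380 (Function('x')(Z, I) = Mul(-4, Add(267, 328)) = Mul(-4, 595) = -2380)
Add(Function('x')(677, -240), Add(-254, Mul(-142, 330))) = Add(-2380, Add(-254, Mul(-142, 330))) = Add(-2380, Add(-254, -46860)) = Add(-2380, -47114) = -49494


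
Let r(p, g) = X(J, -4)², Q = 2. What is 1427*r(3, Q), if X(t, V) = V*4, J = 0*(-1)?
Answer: 365312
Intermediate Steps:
J = 0
X(t, V) = 4*V
r(p, g) = 256 (r(p, g) = (4*(-4))² = (-16)² = 256)
1427*r(3, Q) = 1427*256 = 365312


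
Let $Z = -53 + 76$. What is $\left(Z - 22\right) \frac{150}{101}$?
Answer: $\frac{150}{101} \approx 1.4851$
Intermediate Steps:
$Z = 23$
$\left(Z - 22\right) \frac{150}{101} = \left(23 - 22\right) \frac{150}{101} = \left(23 - 22\right) 150 \cdot \frac{1}{101} = 1 \cdot \frac{150}{101} = \frac{150}{101}$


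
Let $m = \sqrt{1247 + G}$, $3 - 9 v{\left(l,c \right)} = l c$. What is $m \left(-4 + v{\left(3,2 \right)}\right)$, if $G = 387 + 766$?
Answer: $- \frac{260 \sqrt{6}}{3} \approx -212.29$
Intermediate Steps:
$G = 1153$
$v{\left(l,c \right)} = \frac{1}{3} - \frac{c l}{9}$ ($v{\left(l,c \right)} = \frac{1}{3} - \frac{l c}{9} = \frac{1}{3} - \frac{c l}{9}$)
$m = 20 \sqrt{6}$ ($m = \sqrt{1247 + 1153} = \sqrt{2400} = 20 \sqrt{6} \approx 48.99$)
$m \left(-4 + v{\left(3,2 \right)}\right) = 20 \sqrt{6} \left(-4 + \left(\frac{1}{3} - \frac{2}{9} \cdot 3\right)\right) = 20 \sqrt{6} \left(-4 + \left(\frac{1}{3} - \frac{2}{3}\right)\right) = 20 \sqrt{6} \left(-4 - \frac{1}{3}\right) = 20 \sqrt{6} \left(- \frac{13}{3}\right) = - \frac{260 \sqrt{6}}{3}$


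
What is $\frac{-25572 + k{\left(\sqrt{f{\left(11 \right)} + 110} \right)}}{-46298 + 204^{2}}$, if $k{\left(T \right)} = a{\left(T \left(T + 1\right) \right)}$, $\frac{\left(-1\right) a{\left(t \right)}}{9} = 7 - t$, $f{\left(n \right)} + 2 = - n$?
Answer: $\frac{12381}{2341} - \frac{9 \sqrt{97}}{4682} \approx 5.2698$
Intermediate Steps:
$f{\left(n \right)} = -2 - n$
$a{\left(t \right)} = -63 + 9 t$ ($a{\left(t \right)} = - 9 \left(7 - t\right) = -63 + 9 t$)
$k{\left(T \right)} = -63 + 9 T \left(1 + T\right)$ ($k{\left(T \right)} = -63 + 9 T \left(T + 1\right) = -63 + 9 T \left(1 + T\right)$)
$\frac{-25572 + k{\left(\sqrt{f{\left(11 \right)} + 110} \right)}}{-46298 + 204^{2}} = \frac{-25572 - \left(63 - 9 \sqrt{\left(-2 - 11\right) + 110} \left(1 + \sqrt{\left(-2 - 11\right) + 110}\right)\right)}{-46298 + 204^{2}} = \frac{-25572 - \left(63 - 9 \sqrt{\left(-2 - 11\right) + 110} \left(1 + \sqrt{\left(-2 - 11\right) + 110}\right)\right)}{-46298 + 41616} = \frac{-25572 - \left(63 - 9 \sqrt{-13 + 110} \left(1 + \sqrt{-13 + 110}\right)\right)}{-4682} = \left(-25572 - \left(63 - 9 \sqrt{97} \left(1 + \sqrt{97}\right)\right)\right) \left(- \frac{1}{4682}\right) = \left(-25635 + 9 \sqrt{97} \left(1 + \sqrt{97}\right)\right) \left(- \frac{1}{4682}\right) = \frac{25635}{4682} - \frac{9 \sqrt{97} \left(1 + \sqrt{97}\right)}{4682}$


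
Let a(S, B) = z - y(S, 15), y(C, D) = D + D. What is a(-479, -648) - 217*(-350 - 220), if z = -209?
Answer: 123451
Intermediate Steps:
y(C, D) = 2*D
a(S, B) = -239 (a(S, B) = -209 - 2*15 = -209 - 1*30 = -209 - 30 = -239)
a(-479, -648) - 217*(-350 - 220) = -239 - 217*(-350 - 220) = -239 - 217*(-570) = -239 - 1*(-123690) = -239 + 123690 = 123451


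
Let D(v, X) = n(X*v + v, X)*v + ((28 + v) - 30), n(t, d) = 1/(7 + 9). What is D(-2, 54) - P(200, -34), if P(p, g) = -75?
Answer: 567/8 ≈ 70.875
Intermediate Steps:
n(t, d) = 1/16
D(v, X) = -2 + 17*v/16 (D(v, X) = v/16 + ((28 + v) - 30) = v/16 + (-2 + v) = -2 + 17*v/16)
D(-2, 54) - P(200, -34) = (-2 + (17/16)*(-2)) - 1*(-75) = (-2 - 17/8) + 75 = -33/8 + 75 = 567/8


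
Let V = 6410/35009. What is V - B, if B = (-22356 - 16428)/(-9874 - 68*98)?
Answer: -625890238/289489421 ≈ -2.1620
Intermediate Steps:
B = 19392/8269 (B = -38784/(-9874 - 6664) = -38784/(-16538) = -38784*(-1/16538) = 19392/8269 ≈ 2.3451)
V = 6410/35009 (V = 6410*(1/35009) = 6410/35009 ≈ 0.18310)
V - B = 6410/35009 - 1*19392/8269 = 6410/35009 - 19392/8269 = -625890238/289489421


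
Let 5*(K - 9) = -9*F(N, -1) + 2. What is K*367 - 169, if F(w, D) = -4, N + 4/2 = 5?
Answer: 29616/5 ≈ 5923.2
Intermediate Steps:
N = 3 (N = -2 + 5 = 3)
K = 83/5 (K = 9 + (-9*(-4) + 2)/5 = 9 + (36 + 2)/5 = 9 + (1/5)*38 = 9 + 38/5 = 83/5 ≈ 16.600)
K*367 - 169 = (83/5)*367 - 169 = 30461/5 - 169 = 29616/5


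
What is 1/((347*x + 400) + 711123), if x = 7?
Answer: 1/713952 ≈ 1.4007e-6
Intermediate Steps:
1/((347*x + 400) + 711123) = 1/((347*7 + 400) + 711123) = 1/((2429 + 400) + 711123) = 1/(2829 + 711123) = 1/713952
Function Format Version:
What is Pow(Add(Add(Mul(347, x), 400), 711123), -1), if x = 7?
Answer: Rational(1, 713952) ≈ 1.4007e-6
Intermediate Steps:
Pow(Add(Add(Mul(347, x), 400), 711123), -1) = Pow(Add(Add(Mul(347, 7), 400), 711123), -1) = Pow(Add(Add(2429, 400), 711123), -1) = Pow(Add(2829, 711123), -1) = Pow(713952, -1) = Rational(1, 713952)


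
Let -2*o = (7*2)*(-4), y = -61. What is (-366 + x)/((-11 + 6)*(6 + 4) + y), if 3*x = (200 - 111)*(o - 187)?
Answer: 5083/111 ≈ 45.793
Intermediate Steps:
o = 28 (o = -7*2*(-4)/2 = -7*(-4) = -½*(-56) = 28)
x = -4717 (x = ((200 - 111)*(28 - 187))/3 = (89*(-159))/3 = (⅓)*(-14151) = -4717)
(-366 + x)/((-11 + 6)*(6 + 4) + y) = (-366 - 4717)/((-11 + 6)*(6 + 4) - 61) = -5083/(-5*10 - 61) = -5083/(-50 - 61) = -5083/(-111) = -5083*(-1/111) = 5083/111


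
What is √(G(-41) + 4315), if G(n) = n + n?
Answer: √4233 ≈ 65.062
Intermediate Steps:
G(n) = 2*n
√(G(-41) + 4315) = √(2*(-41) + 4315) = √(-82 + 4315) = √4233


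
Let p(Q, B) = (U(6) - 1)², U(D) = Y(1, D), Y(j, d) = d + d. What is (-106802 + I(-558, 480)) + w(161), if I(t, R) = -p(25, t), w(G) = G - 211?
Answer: -106973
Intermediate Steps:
Y(j, d) = 2*d
U(D) = 2*D
w(G) = -211 + G
p(Q, B) = 121 (p(Q, B) = (2*6 - 1)² = (12 - 1)² = 11² = 121)
I(t, R) = -121 (I(t, R) = -1*121 = -121)
(-106802 + I(-558, 480)) + w(161) = (-106802 - 121) + (-211 + 161) = -106923 - 50 = -106973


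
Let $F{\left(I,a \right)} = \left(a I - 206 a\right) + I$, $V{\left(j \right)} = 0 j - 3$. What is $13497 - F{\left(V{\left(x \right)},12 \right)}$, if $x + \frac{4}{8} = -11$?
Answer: $16008$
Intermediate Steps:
$x = - \frac{23}{2}$ ($x = - \frac{1}{2} - 11 = - \frac{23}{2} \approx -11.5$)
$V{\left(j \right)} = -3$ ($V{\left(j \right)} = 0 - 3 = -3$)
$F{\left(I,a \right)} = I - 206 a + I a$ ($F{\left(I,a \right)} = \left(I a - 206 a\right) + I = \left(- 206 a + I a\right) + I = I - 206 a + I a$)
$13497 - F{\left(V{\left(x \right)},12 \right)} = 13497 - \left(-3 - 2472 - 36\right) = 13497 - -2511 = 13497 + 2511 = 16008$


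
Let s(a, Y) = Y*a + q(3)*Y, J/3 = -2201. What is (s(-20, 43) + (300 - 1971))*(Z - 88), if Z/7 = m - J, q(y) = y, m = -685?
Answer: -99293876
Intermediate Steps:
J = -6603 (J = 3*(-2201) = -6603)
s(a, Y) = 3*Y + Y*a (s(a, Y) = Y*a + 3*Y = 3*Y + Y*a)
Z = 41426 (Z = 7*(-685 - 1*(-6603)) = 7*(-685 + 6603) = 7*5918 = 41426)
(s(-20, 43) + (300 - 1971))*(Z - 88) = (43*(3 - 20) + (300 - 1971))*(41426 - 88) = (43*(-17) - 1671)*41338 = (-731 - 1671)*41338 = -2402*41338 = -99293876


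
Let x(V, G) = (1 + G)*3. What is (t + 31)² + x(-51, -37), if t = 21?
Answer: 2596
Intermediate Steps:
x(V, G) = 3 + 3*G
(t + 31)² + x(-51, -37) = (21 + 31)² + (3 + 3*(-37)) = 52² + (3 - 111) = 2704 - 108 = 2596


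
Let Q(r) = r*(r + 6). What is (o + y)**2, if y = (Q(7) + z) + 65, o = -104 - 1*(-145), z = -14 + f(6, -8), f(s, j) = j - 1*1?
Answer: 30276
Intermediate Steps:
Q(r) = r*(6 + r)
f(s, j) = -1 + j (f(s, j) = j - 1 = -1 + j)
z = -23 (z = -14 + (-1 - 8) = -14 - 9 = -23)
o = 41 (o = -104 + 145 = 41)
y = 133 (y = (7*(6 + 7) - 23) + 65 = (7*13 - 23) + 65 = (91 - 23) + 65 = 68 + 65 = 133)
(o + y)**2 = (41 + 133)**2 = 174**2 = 30276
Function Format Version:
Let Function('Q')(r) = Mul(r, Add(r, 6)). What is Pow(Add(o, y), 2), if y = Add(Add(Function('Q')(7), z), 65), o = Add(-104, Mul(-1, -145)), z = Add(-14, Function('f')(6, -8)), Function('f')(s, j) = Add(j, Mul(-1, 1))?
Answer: 30276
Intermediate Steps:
Function('Q')(r) = Mul(r, Add(6, r))
Function('f')(s, j) = Add(-1, j) (Function('f')(s, j) = Add(j, -1) = Add(-1, j))
z = -23 (z = Add(-14, Add(-1, -8)) = Add(-14, -9) = -23)
o = 41 (o = Add(-104, 145) = 41)
y = 133 (y = Add(Add(Mul(7, Add(6, 7)), -23), 65) = Add(Add(Mul(7, 13), -23), 65) = Add(Add(91, -23), 65) = Add(68, 65) = 133)
Pow(Add(o, y), 2) = Pow(Add(41, 133), 2) = Pow(174, 2) = 30276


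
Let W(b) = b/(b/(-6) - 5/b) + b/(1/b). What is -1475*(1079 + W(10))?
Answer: -22518825/13 ≈ -1.7322e+6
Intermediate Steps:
W(b) = b² + b/(-5/b - b/6) (W(b) = b/(b*(-⅙) - 5/b) + b*b = b/(-b/6 - 5/b) + b² = b/(-5/b - b/6) + b² = b² + b/(-5/b - b/6))
-1475*(1079 + W(10)) = -1475*(1079 + 10²*(24 + 10²)/(30 + 10²)) = -1475*(1079 + 100*(24 + 100)/(30 + 100)) = -1475*(1079 + 100*124/130) = -1475*(1079 + 100*(1/130)*124) = -1475*(1079 + 1240/13) = -1475*15267/13 = -22518825/13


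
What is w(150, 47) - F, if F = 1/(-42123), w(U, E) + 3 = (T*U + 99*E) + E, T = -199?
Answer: -1059519818/42123 ≈ -25153.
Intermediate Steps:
w(U, E) = -3 - 199*U + 100*E (w(U, E) = -3 + ((-199*U + 99*E) + E) = -3 + (-199*U + 100*E) = -3 - 199*U + 100*E)
F = -1/42123 ≈ -2.3740e-5
w(150, 47) - F = (-3 - 199*150 + 100*47) - 1*(-1/42123) = (-3 - 29850 + 4700) + 1/42123 = -25153 + 1/42123 = -1059519818/42123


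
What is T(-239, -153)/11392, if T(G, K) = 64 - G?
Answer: 303/11392 ≈ 0.026598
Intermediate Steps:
T(-239, -153)/11392 = (64 - 1*(-239))/11392 = (64 + 239)*(1/11392) = 303*(1/11392) = 303/11392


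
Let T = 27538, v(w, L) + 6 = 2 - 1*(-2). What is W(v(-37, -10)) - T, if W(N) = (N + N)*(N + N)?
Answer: -27522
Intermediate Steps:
v(w, L) = -2 (v(w, L) = -6 + (2 - 1*(-2)) = -6 + (2 + 2) = -6 + 4 = -2)
W(N) = 4*N**2 (W(N) = (2*N)*(2*N) = 4*N**2)
W(v(-37, -10)) - T = 4*(-2)**2 - 1*27538 = 4*4 - 27538 = 16 - 27538 = -27522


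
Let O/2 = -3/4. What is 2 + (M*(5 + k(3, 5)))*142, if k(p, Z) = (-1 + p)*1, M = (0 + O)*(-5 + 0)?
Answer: 7457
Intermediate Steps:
O = -3/2 (O = 2*(-3/4) = 2*(-3*¼) = 2*(-¾) = -3/2 ≈ -1.5000)
M = 15/2 (M = (0 - 3/2)*(-5 + 0) = -3/2*(-5) = 15/2 ≈ 7.5000)
k(p, Z) = -1 + p
2 + (M*(5 + k(3, 5)))*142 = 2 + (15*(5 + (-1 + 3))/2)*142 = 2 + (15*(5 + 2)/2)*142 = 2 + ((15/2)*7)*142 = 2 + (105/2)*142 = 2 + 7455 = 7457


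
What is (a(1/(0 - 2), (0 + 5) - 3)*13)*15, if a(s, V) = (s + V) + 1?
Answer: 975/2 ≈ 487.50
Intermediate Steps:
a(s, V) = 1 + V + s (a(s, V) = (V + s) + 1 = 1 + V + s)
(a(1/(0 - 2), (0 + 5) - 3)*13)*15 = ((1 + ((0 + 5) - 3) + 1/(0 - 2))*13)*15 = ((1 + (5 - 3) + 1/(-2))*13)*15 = ((1 + 2 - 1/2)*13)*15 = ((5/2)*13)*15 = (65/2)*15 = 975/2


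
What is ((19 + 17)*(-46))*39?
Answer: -64584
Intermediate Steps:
((19 + 17)*(-46))*39 = (36*(-46))*39 = -1656*39 = -64584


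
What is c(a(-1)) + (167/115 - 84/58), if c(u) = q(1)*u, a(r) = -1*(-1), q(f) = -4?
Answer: -13327/3335 ≈ -3.9961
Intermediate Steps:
a(r) = 1
c(u) = -4*u
c(a(-1)) + (167/115 - 84/58) = -4*1 + (167/115 - 84/58) = -4 + (167*(1/115) - 84*1/58) = -4 + (167/115 - 42/29) = -4 + 13/3335 = -13327/3335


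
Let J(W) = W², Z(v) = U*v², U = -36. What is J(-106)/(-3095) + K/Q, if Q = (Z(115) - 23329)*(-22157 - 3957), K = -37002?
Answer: -10467216104929/2883233226005 ≈ -3.6304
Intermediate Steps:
Z(v) = -36*v²
Q = 13042088906 (Q = (-36*115² - 23329)*(-22157 - 3957) = (-36*13225 - 23329)*(-26114) = (-476100 - 23329)*(-26114) = -499429*(-26114) = 13042088906)
J(-106)/(-3095) + K/Q = (-106)²/(-3095) - 37002/13042088906 = 11236*(-1/3095) - 37002*1/13042088906 = -11236/3095 - 2643/931577779 = -10467216104929/2883233226005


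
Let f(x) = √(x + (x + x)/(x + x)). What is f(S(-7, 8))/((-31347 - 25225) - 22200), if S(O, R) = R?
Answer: -3/78772 ≈ -3.8085e-5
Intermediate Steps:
f(x) = √(1 + x) (f(x) = √(x + (2*x)/((2*x))) = √(x + (2*x)*(1/(2*x))) = √(x + 1) = √(1 + x))
f(S(-7, 8))/((-31347 - 25225) - 22200) = √(1 + 8)/((-31347 - 25225) - 22200) = √9/(-56572 - 22200) = 3/(-78772) = 3*(-1/78772) = -3/78772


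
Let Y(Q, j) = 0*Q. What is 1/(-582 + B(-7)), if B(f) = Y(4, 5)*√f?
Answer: -1/582 ≈ -0.0017182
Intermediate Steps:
Y(Q, j) = 0
B(f) = 0 (B(f) = 0*√f = 0)
1/(-582 + B(-7)) = 1/(-582 + 0) = 1/(-582) = -1/582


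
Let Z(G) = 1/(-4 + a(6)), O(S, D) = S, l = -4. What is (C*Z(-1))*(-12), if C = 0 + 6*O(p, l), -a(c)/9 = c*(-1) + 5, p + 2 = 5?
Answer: -216/5 ≈ -43.200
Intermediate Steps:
p = 3 (p = -2 + 5 = 3)
a(c) = -45 + 9*c (a(c) = -9*(c*(-1) + 5) = -9*(-c + 5) = -9*(5 - c) = -45 + 9*c)
Z(G) = ⅕ (Z(G) = 1/(-4 + (-45 + 9*6)) = 1/(-4 + (-45 + 54)) = 1/(-4 + 9) = 1/5 = ⅕)
C = 18 (C = 0 + 6*3 = 0 + 18 = 18)
(C*Z(-1))*(-12) = (18*(⅕))*(-12) = (18/5)*(-12) = -216/5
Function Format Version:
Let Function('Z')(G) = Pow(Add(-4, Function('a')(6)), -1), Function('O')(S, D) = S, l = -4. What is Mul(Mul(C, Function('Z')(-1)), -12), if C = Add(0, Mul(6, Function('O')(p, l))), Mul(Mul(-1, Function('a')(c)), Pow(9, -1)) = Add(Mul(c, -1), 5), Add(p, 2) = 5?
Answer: Rational(-216, 5) ≈ -43.200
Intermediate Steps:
p = 3 (p = Add(-2, 5) = 3)
Function('a')(c) = Add(-45, Mul(9, c)) (Function('a')(c) = Mul(-9, Add(Mul(c, -1), 5)) = Mul(-9, Add(Mul(-1, c), 5)) = Mul(-9, Add(5, Mul(-1, c))) = Add(-45, Mul(9, c)))
Function('Z')(G) = Rational(1, 5) (Function('Z')(G) = Pow(Add(-4, Add(-45, Mul(9, 6))), -1) = Pow(Add(-4, Add(-45, 54)), -1) = Pow(Add(-4, 9), -1) = Pow(5, -1) = Rational(1, 5))
C = 18 (C = Add(0, Mul(6, 3)) = Add(0, 18) = 18)
Mul(Mul(C, Function('Z')(-1)), -12) = Mul(Mul(18, Rational(1, 5)), -12) = Mul(Rational(18, 5), -12) = Rational(-216, 5)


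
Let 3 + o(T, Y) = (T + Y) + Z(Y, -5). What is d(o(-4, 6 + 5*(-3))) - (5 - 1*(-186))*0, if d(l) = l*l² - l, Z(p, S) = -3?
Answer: -6840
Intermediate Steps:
o(T, Y) = -6 + T + Y (o(T, Y) = -3 + ((T + Y) - 3) = -3 + (-3 + T + Y) = -6 + T + Y)
d(l) = l³ - l
d(o(-4, 6 + 5*(-3))) - (5 - 1*(-186))*0 = ((-6 - 4 + (6 + 5*(-3)))³ - (-6 - 4 + (6 + 5*(-3)))) - (5 - 1*(-186))*0 = ((-6 - 4 + (6 - 15))³ - (-6 - 4 + (6 - 15))) - (5 + 186)*0 = ((-6 - 4 - 9)³ - (-6 - 4 - 9)) - 191*0 = ((-19)³ - 1*(-19)) - 1*0 = (-6859 + 19) + 0 = -6840 + 0 = -6840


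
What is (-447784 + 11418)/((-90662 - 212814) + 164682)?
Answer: 218183/69397 ≈ 3.1440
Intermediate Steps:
(-447784 + 11418)/((-90662 - 212814) + 164682) = -436366/(-303476 + 164682) = -436366/(-138794) = -436366*(-1/138794) = 218183/69397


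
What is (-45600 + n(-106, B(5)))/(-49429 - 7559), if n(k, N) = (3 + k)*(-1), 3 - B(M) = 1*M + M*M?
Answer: 45497/56988 ≈ 0.79836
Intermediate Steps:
B(M) = 3 - M - M**2 (B(M) = 3 - (1*M + M*M) = 3 - (M + M**2) = 3 + (-M - M**2) = 3 - M - M**2)
n(k, N) = -3 - k
(-45600 + n(-106, B(5)))/(-49429 - 7559) = (-45600 + (-3 - 1*(-106)))/(-49429 - 7559) = (-45600 + (-3 + 106))/(-56988) = (-45600 + 103)*(-1/56988) = -45497*(-1/56988) = 45497/56988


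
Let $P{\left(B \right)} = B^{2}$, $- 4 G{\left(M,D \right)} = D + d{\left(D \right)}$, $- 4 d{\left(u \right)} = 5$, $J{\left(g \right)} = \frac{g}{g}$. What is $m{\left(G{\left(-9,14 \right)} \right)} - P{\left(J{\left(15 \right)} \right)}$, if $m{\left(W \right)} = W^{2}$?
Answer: $\frac{2345}{256} \approx 9.1602$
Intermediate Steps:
$J{\left(g \right)} = 1$
$d{\left(u \right)} = - \frac{5}{4}$ ($d{\left(u \right)} = \left(- \frac{1}{4}\right) 5 = - \frac{5}{4}$)
$G{\left(M,D \right)} = \frac{5}{16} - \frac{D}{4}$ ($G{\left(M,D \right)} = - \frac{D - \frac{5}{4}}{4} = - \frac{- \frac{5}{4} + D}{4} = \frac{5}{16} - \frac{D}{4}$)
$m{\left(G{\left(-9,14 \right)} \right)} - P{\left(J{\left(15 \right)} \right)} = \left(\frac{5}{16} - \frac{7}{2}\right)^{2} - 1^{2} = \left(\frac{5}{16} - \frac{7}{2}\right)^{2} - 1 = \left(- \frac{51}{16}\right)^{2} - 1 = \frac{2601}{256} - 1 = \frac{2345}{256}$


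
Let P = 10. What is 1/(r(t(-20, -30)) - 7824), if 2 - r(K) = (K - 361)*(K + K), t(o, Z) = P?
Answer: -1/802 ≈ -0.0012469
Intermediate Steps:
t(o, Z) = 10
r(K) = 2 - 2*K*(-361 + K) (r(K) = 2 - (K - 361)*(K + K) = 2 - (-361 + K)*2*K = 2 - 2*K*(-361 + K))
1/(r(t(-20, -30)) - 7824) = 1/((2 - 2*10² + 722*10) - 7824) = 1/((2 - 2*100 + 7220) - 7824) = 1/((2 - 200 + 7220) - 7824) = 1/(7022 - 7824) = 1/(-802) = -1/802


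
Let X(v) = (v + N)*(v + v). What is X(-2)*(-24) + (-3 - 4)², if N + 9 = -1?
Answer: -1103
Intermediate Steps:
N = -10 (N = -9 - 1 = -10)
X(v) = 2*v*(-10 + v) (X(v) = (v - 10)*(v + v) = (-10 + v)*(2*v) = 2*v*(-10 + v))
X(-2)*(-24) + (-3 - 4)² = (2*(-2)*(-10 - 2))*(-24) + (-3 - 4)² = (2*(-2)*(-12))*(-24) + (-7)² = 48*(-24) + 49 = -1152 + 49 = -1103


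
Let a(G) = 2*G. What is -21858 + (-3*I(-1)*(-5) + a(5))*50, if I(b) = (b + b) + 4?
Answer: -19858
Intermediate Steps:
I(b) = 4 + 2*b (I(b) = 2*b + 4 = 4 + 2*b)
-21858 + (-3*I(-1)*(-5) + a(5))*50 = -21858 + (-3*(4 + 2*(-1))*(-5) + 2*5)*50 = -21858 + (-3*(4 - 2)*(-5) + 10)*50 = -21858 + (-3*2*(-5) + 10)*50 = -21858 + (-6*(-5) + 10)*50 = -21858 + (30 + 10)*50 = -21858 + 40*50 = -21858 + 2000 = -19858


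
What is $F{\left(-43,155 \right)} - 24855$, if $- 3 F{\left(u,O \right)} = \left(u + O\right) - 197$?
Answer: $- \frac{74480}{3} \approx -24827.0$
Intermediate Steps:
$F{\left(u,O \right)} = \frac{197}{3} - \frac{O}{3} - \frac{u}{3}$ ($F{\left(u,O \right)} = - \frac{\left(u + O\right) - 197}{3} = - \frac{\left(O + u\right) - 197}{3} = - \frac{-197 + O + u}{3} = \frac{197}{3} - \frac{O}{3} - \frac{u}{3}$)
$F{\left(-43,155 \right)} - 24855 = \left(\frac{197}{3} - \frac{155}{3} - - \frac{43}{3}\right) - 24855 = \left(\frac{197}{3} - \frac{155}{3} + \frac{43}{3}\right) - 24855 = \frac{85}{3} - 24855 = - \frac{74480}{3}$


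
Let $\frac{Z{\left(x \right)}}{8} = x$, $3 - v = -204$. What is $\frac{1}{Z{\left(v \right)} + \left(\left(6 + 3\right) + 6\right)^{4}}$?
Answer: $\frac{1}{52281} \approx 1.9127 \cdot 10^{-5}$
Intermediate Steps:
$v = 207$ ($v = 3 - -204 = 3 + 204 = 207$)
$Z{\left(x \right)} = 8 x$
$\frac{1}{Z{\left(v \right)} + \left(\left(6 + 3\right) + 6\right)^{4}} = \frac{1}{8 \cdot 207 + \left(\left(6 + 3\right) + 6\right)^{4}} = \frac{1}{1656 + \left(9 + 6\right)^{4}} = \frac{1}{1656 + 15^{4}} = \frac{1}{1656 + 50625} = \frac{1}{52281}$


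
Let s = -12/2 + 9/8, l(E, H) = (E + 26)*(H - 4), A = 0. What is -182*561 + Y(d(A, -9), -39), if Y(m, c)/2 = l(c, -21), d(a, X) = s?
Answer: -101452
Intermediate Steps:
l(E, H) = (-4 + H)*(26 + E) (l(E, H) = (26 + E)*(-4 + H) = (-4 + H)*(26 + E))
s = -39/8 (s = -12*½ + 9*(⅛) = -6 + 9/8 = -39/8 ≈ -4.8750)
d(a, X) = -39/8
Y(m, c) = -1300 - 50*c (Y(m, c) = 2*(-104 - 4*c + 26*(-21) + c*(-21)) = 2*(-104 - 4*c - 546 - 21*c) = 2*(-650 - 25*c) = -1300 - 50*c)
-182*561 + Y(d(A, -9), -39) = -182*561 + (-1300 - 50*(-39)) = -102102 + (-1300 + 1950) = -102102 + 650 = -101452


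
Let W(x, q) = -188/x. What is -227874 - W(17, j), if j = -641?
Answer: -3873670/17 ≈ -2.2786e+5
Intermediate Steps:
-227874 - W(17, j) = -227874 - (-188)/17 = -227874 - 1*(-188/17) = -227874 + 188/17 = -3873670/17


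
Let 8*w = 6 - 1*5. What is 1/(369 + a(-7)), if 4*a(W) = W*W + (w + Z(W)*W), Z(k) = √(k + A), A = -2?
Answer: 2656/1012875 + 256*I/7090125 ≈ 0.0026222 + 3.6107e-5*I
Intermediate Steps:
w = ⅛ (w = (6 - 1*5)/8 = (6 - 5)/8 = (⅛)*1 = ⅛ ≈ 0.12500)
Z(k) = √(-2 + k) (Z(k) = √(k - 2) = √(-2 + k))
a(W) = 1/32 + W²/4 + W*√(-2 + W)/4 (a(W) = (W*W + (⅛ + √(-2 + W)*W))/4 = (W² + (⅛ + W*√(-2 + W)))/4 = (⅛ + W² + W*√(-2 + W))/4 = 1/32 + W²/4 + W*√(-2 + W)/4)
1/(369 + a(-7)) = 1/(369 + (1/32 + (¼)*(-7)² + (¼)*(-7)*√(-2 - 7))) = 1/(369 + (1/32 + (¼)*49 + (¼)*(-7)*√(-9))) = 1/(369 + (1/32 + 49/4 + (¼)*(-7)*(3*I))) = 1/(369 + (1/32 + 49/4 - 21*I/4)) = 1/(369 + (393/32 - 21*I/4)) = 1/(12201/32 - 21*I/4) = 1024*(12201/32 + 21*I/4)/148892625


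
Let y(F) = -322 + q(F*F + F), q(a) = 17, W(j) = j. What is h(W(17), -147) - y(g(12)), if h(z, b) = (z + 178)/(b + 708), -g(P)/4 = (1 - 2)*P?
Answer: 57100/187 ≈ 305.35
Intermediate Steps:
g(P) = 4*P (g(P) = -4*(1 - 2)*P = -(-4)*P = 4*P)
h(z, b) = (178 + z)/(708 + b)
y(F) = -305 (y(F) = -322 + 17 = -305)
h(W(17), -147) - y(g(12)) = (178 + 17)/(708 - 147) - 1*(-305) = 195/561 + 305 = (1/561)*195 + 305 = 65/187 + 305 = 57100/187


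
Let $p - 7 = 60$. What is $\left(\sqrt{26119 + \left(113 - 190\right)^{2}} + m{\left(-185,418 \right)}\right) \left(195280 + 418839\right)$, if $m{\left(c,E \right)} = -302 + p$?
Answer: $-144317965 + 2456476 \sqrt{2003} \approx -3.4379 \cdot 10^{7}$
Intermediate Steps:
$p = 67$ ($p = 7 + 60 = 67$)
$m{\left(c,E \right)} = -235$ ($m{\left(c,E \right)} = -302 + 67 = -235$)
$\left(\sqrt{26119 + \left(113 - 190\right)^{2}} + m{\left(-185,418 \right)}\right) \left(195280 + 418839\right) = \left(\sqrt{26119 + \left(113 - 190\right)^{2}} - 235\right) \left(195280 + 418839\right) = \left(\sqrt{26119 + \left(-77\right)^{2}} - 235\right) 614119 = \left(\sqrt{26119 + 5929} - 235\right) 614119 = \left(\sqrt{32048} - 235\right) 614119 = \left(4 \sqrt{2003} - 235\right) 614119 = \left(-235 + 4 \sqrt{2003}\right) 614119 = -144317965 + 2456476 \sqrt{2003}$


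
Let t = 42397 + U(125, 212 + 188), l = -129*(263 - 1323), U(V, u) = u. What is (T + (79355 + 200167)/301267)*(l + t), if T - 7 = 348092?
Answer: 18828228489197835/301267 ≈ 6.2497e+10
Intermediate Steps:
T = 348099 (T = 7 + 348092 = 348099)
l = 136740 (l = -129*(-1060) = 136740)
t = 42797 (t = 42397 + (212 + 188) = 42397 + 400 = 42797)
(T + (79355 + 200167)/301267)*(l + t) = (348099 + (79355 + 200167)/301267)*(136740 + 42797) = (348099 + 279522*(1/301267))*179537 = (348099 + 279522/301267)*179537 = (104871020955/301267)*179537 = 18828228489197835/301267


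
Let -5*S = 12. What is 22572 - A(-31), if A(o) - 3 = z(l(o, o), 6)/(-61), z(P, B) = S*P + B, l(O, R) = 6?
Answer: 6883503/305 ≈ 22569.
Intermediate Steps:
S = -12/5 (S = -1/5*12 = -12/5 ≈ -2.4000)
z(P, B) = B - 12*P/5 (z(P, B) = -12*P/5 + B = B - 12*P/5)
A(o) = 957/305 (A(o) = 3 + (6 - 12/5*6)/(-61) = 3 + (6 - 72/5)*(-1/61) = 3 - 42/5*(-1/61) = 3 + 42/305 = 957/305)
22572 - A(-31) = 22572 - 1*957/305 = 22572 - 957/305 = 6883503/305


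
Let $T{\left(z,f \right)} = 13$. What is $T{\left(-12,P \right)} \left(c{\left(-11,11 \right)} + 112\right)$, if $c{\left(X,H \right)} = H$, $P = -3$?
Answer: $1599$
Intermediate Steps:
$T{\left(-12,P \right)} \left(c{\left(-11,11 \right)} + 112\right) = 13 \left(11 + 112\right) = 13 \cdot 123 = 1599$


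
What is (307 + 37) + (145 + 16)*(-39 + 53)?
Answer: 2598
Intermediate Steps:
(307 + 37) + (145 + 16)*(-39 + 53) = 344 + 161*14 = 344 + 2254 = 2598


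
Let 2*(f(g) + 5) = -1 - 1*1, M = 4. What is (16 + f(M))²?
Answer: 100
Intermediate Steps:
f(g) = -6 (f(g) = -5 + (-1 - 1*1)/2 = -5 + (-1 - 1)/2 = -5 + (½)*(-2) = -5 - 1 = -6)
(16 + f(M))² = (16 - 6)² = 10² = 100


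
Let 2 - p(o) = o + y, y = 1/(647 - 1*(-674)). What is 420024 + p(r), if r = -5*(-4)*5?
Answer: 554722245/1321 ≈ 4.1993e+5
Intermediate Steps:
y = 1/1321 (y = 1/(647 + 674) = 1/1321 ≈ 0.00075700)
r = 100 (r = 20*5 = 100)
p(o) = 2641/1321 - o (p(o) = 2 - (o + 1/1321) = 2 - (1/1321 + o) = 2 + (-1/1321 - o) = 2641/1321 - o)
420024 + p(r) = 420024 + (2641/1321 - 1*100) = 420024 + (2641/1321 - 100) = 420024 - 129459/1321 = 554722245/1321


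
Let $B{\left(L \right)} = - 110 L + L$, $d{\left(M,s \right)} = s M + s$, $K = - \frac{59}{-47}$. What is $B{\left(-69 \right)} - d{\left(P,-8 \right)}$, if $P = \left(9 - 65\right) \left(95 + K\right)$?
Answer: $- \frac{1672889}{47} \approx -35593.0$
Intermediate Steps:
$K = \frac{59}{47}$ ($K = \left(-59\right) \left(- \frac{1}{47}\right) = \frac{59}{47} \approx 1.2553$)
$P = - \frac{253344}{47}$ ($P = \left(9 - 65\right) \left(95 + \frac{59}{47}\right) = \left(9 - 65\right) \frac{4524}{47} = \left(-56\right) \frac{4524}{47} = - \frac{253344}{47} \approx -5390.3$)
$d{\left(M,s \right)} = s + M s$ ($d{\left(M,s \right)} = M s + s = s + M s$)
$B{\left(L \right)} = - 109 L$
$B{\left(-69 \right)} - d{\left(P,-8 \right)} = \left(-109\right) \left(-69\right) - - 8 \left(1 - \frac{253344}{47}\right) = 7521 - \left(-8\right) \left(- \frac{253297}{47}\right) = 7521 - \frac{2026376}{47} = - \frac{1672889}{47}$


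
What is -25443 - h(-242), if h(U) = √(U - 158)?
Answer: -25443 - 20*I ≈ -25443.0 - 20.0*I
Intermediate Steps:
h(U) = √(-158 + U)
-25443 - h(-242) = -25443 - √(-158 - 242) = -25443 - √(-400) = -25443 - 20*I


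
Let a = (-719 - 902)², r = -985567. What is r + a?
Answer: 1642074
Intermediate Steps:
a = 2627641 (a = (-1621)² = 2627641)
r + a = -985567 + 2627641 = 1642074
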